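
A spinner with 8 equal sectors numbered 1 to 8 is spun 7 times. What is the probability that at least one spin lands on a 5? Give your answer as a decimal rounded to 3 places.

0.607

P(no spin lands on a 5) = (7/8)^7 ≈ 0.393.
P(at least one) = 1 − 0.393 = 0.607.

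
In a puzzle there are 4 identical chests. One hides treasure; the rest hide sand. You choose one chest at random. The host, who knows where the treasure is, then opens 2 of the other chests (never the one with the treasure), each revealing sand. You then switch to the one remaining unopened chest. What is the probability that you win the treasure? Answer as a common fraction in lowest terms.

Your original chest holds the treasure with probability 1/4, so the other 3 collectively hold it with probability 3/4.
The host can always find 2 empty chests to open, so the reveals don't change that 3/4; it is now spread over the 1 remaining unopened chest.
P(win by switching) = (3/4) · (1/1) = 3/4.

3/4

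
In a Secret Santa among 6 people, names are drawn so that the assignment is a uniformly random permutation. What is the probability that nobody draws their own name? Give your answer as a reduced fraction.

This is the derangement probability: permutations of 6 with no fixed point.
D(6) = 6! · (1 − 1/1! + 1/2! − ··· + (−1)^6/6!) = 265.
P = 265/720 = 53/144.

53/144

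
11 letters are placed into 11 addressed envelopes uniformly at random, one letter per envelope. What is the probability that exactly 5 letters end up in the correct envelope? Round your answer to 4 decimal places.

Choose which 5 of the 11 are fixed: C(11,5) = 462 ways.
The remaining 6 must have no fixed point: D(6) = 265.
P = 462·265/39916800 = 53/17280 ≈ 0.0031.

0.0031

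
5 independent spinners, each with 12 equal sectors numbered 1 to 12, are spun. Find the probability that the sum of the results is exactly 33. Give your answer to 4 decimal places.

0.0500

There are 12^5 = 248832 equally likely outcomes.
The number of ordered 5-tuples from {1,…,12} summing to 33 is 12435.
P(sum = 33) = 12435/248832 = 4145/82944 ≈ 0.0500.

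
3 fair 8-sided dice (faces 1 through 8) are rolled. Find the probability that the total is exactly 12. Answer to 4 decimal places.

0.0898

There are 8^3 = 512 equally likely outcomes.
The number of ordered 3-tuples from {1,…,8} summing to 12 is 46.
P(sum = 12) = 46/512 = 23/256 ≈ 0.0898.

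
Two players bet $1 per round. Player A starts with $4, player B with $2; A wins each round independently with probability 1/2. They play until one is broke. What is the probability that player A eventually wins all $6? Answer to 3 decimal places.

With a fair step, P(i) = ½P(i−1) + ½P(i+1) with P(0)=0, P(6)=1 has the linear solution P(i) = i/6.
P(4) = 4/6 = 2/3 ≈ 0.667.

0.667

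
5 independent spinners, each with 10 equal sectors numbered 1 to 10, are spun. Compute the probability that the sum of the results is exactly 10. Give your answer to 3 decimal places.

0.001

There are 10^5 = 100000 equally likely outcomes.
The number of ordered 5-tuples from {1,…,10} summing to 10 is 126.
P(sum = 10) = 126/100000 = 63/50000 ≈ 0.001.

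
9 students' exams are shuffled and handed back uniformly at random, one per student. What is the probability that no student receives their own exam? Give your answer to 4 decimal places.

This is the derangement probability: permutations of 9 with no fixed point.
D(9) = 9! · (1 − 1/1! + 1/2! − ··· + (−1)^9/9!) = 133496.
P = 133496/362880 = 16687/45360 ≈ 0.3679.

0.3679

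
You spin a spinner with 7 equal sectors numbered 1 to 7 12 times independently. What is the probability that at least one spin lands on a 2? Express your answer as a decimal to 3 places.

P(no spin lands on a 2) = (6/7)^12 ≈ 0.157.
P(at least one) = 1 − 0.157 = 0.843.

0.843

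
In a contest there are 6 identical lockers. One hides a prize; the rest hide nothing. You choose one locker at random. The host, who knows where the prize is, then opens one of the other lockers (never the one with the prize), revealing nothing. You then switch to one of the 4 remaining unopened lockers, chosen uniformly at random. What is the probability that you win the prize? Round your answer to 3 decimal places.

Your original locker holds the prize with probability 1/6, so the other 5 collectively hold it with probability 5/6.
The host can always find an empty locker to open, so this doesn't change that 5/6; it is now spread over the 4 remaining unopened lockers.
P(win by switching) = (5/6) · (1/4) = 5/24 ≈ 0.208.

0.208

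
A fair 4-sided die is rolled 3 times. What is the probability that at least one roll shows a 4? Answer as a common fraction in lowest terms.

37/64

P(no roll shows a 4) = (3/4)^3 = 27/64.
P(at least one) = 1 − 27/64 = 37/64.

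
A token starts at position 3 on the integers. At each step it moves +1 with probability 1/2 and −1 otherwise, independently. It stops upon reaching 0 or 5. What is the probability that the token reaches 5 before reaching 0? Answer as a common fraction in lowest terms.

With a fair step, P(i) = ½P(i−1) + ½P(i+1) with P(0)=0, P(5)=1 has the linear solution P(i) = i/5.
P(3) = 3/5.

3/5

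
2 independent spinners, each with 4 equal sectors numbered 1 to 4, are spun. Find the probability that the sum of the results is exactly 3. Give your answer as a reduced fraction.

There are 4^2 = 16 equally likely outcomes.
The number of ordered 2-tuples from {1,…,4} summing to 3 is 2.
P(sum = 3) = 2/16 = 1/8.

1/8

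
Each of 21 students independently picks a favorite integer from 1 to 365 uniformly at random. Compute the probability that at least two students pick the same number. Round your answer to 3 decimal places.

It's easier to compute the probability that all 21 are distinct.
P(all distinct) = 365/365 · 364/365 · ··· · 345/365 ≈ 0.556.
So the probability of at least one match is 1 − 0.556 = 0.444.

0.444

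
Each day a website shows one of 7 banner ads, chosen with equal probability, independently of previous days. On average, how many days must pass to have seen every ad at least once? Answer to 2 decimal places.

18.15

After i distinct types are collected, each trial gives a new one with probability (7−i)/7, so the expected wait for the next new type is 7/(7−i).
E = 7/7 + 7/6 + 7/5 + 7/4 + 7/3 + 7/2 + 7/1 = 363/20 ≈ 18.15.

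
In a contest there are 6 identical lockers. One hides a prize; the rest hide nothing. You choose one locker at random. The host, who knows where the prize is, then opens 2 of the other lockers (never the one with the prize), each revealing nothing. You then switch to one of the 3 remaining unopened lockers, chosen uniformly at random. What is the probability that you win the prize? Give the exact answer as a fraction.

5/18

Your original locker holds the prize with probability 1/6, so the other 5 collectively hold it with probability 5/6.
The host can always find 2 empty lockers to open, so the reveals don't change that 5/6; it is now spread over the 3 remaining unopened lockers.
P(win by switching) = (5/6) · (1/3) = 5/18.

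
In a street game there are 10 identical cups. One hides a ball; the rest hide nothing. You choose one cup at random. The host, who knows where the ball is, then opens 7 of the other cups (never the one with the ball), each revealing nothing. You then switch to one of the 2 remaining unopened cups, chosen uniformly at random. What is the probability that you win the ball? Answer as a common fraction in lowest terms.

Your original cup holds the ball with probability 1/10, so the other 9 collectively hold it with probability 9/10.
The host can always find 7 empty cups to open, so the reveals don't change that 9/10; it is now spread over the 2 remaining unopened cups.
P(win by switching) = (9/10) · (1/2) = 9/20.

9/20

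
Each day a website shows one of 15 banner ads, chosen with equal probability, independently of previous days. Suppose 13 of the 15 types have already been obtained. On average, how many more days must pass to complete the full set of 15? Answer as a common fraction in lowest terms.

45/2

Starting from 13 distinct types, each trial gives a new one with probability (15−i)/15 when i types are held, so the wait for the next new type is 15/(15−i).
E = 15/2 + 15/1 = 45/2.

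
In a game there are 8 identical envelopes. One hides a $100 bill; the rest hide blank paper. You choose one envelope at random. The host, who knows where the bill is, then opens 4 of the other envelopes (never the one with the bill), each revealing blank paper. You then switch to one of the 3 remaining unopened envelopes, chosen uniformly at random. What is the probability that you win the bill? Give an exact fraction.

Your original envelope holds the bill with probability 1/8, so the other 7 collectively hold it with probability 7/8.
The host can always find 4 empty envelopes to open, so the reveals don't change that 7/8; it is now spread over the 3 remaining unopened envelopes.
P(win by switching) = (7/8) · (1/3) = 7/24.

7/24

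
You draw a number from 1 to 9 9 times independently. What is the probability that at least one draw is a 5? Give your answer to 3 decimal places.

0.654

P(no draw is a 5) = (8/9)^9 ≈ 0.346.
P(at least one) = 1 − 0.346 = 0.654.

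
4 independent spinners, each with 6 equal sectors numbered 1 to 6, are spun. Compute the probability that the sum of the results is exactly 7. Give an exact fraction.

5/324

There are 6^4 = 1296 equally likely outcomes.
The number of ordered 4-tuples from {1,…,6} summing to 7 is 20.
P(sum = 7) = 20/1296 = 5/324.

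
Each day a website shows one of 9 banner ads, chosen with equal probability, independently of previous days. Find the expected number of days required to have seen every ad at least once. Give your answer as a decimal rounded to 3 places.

After i distinct types are collected, each trial gives a new one with probability (9−i)/9, so the expected wait for the next new type is 9/(9−i).
E = 9/9 + 9/8 + 9/7 + 9/6 + 9/5 + 9/4 + 9/3 + 9/2 + 9/1 = 7129/280 ≈ 25.461.

25.461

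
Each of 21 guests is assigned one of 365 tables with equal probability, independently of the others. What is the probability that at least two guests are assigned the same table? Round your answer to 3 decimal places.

It's easier to compute the probability that all 21 are distinct.
P(all distinct) = 365/365 · 364/365 · ··· · 345/365 ≈ 0.556.
So the probability of at least one match is 1 − 0.556 = 0.444.

0.444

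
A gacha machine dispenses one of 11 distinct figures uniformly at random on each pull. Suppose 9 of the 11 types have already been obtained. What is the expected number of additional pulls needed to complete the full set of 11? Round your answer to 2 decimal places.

16.50

Starting from 9 distinct types, each trial gives a new one with probability (11−i)/11 when i types are held, so the wait for the next new type is 11/(11−i).
E = 11/2 + 11/1 = 33/2 ≈ 16.50.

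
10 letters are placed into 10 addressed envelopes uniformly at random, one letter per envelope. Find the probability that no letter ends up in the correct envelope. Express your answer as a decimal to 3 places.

0.368

This is the derangement probability: permutations of 10 with no fixed point.
D(10) = 10! · (1 − 1/1! + 1/2! − ··· + (−1)^10/10!) = 1334961.
P = 1334961/3628800 = 16481/44800 ≈ 0.368.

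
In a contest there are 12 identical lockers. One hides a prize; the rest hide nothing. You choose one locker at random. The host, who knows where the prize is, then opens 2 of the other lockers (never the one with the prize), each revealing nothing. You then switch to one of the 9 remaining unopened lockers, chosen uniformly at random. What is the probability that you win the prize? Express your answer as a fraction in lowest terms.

Your original locker holds the prize with probability 1/12, so the other 11 collectively hold it with probability 11/12.
The host can always find 2 empty lockers to open, so the reveals don't change that 11/12; it is now spread over the 9 remaining unopened lockers.
P(win by switching) = (11/12) · (1/9) = 11/108.

11/108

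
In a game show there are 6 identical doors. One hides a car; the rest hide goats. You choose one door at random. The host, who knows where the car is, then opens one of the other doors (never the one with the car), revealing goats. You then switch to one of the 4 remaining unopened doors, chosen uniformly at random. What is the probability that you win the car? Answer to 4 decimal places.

Your original door holds the car with probability 1/6, so the other 5 collectively hold it with probability 5/6.
The host can always find an empty door to open, so this doesn't change that 5/6; it is now spread over the 4 remaining unopened doors.
P(win by switching) = (5/6) · (1/4) = 5/24 ≈ 0.2083.

0.2083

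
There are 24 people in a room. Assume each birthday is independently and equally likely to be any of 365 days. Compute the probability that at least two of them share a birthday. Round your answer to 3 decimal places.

It's easier to compute the probability that all 24 are distinct.
P(all distinct) = 365/365 · 364/365 · ··· · 342/365 ≈ 0.462.
So the probability of at least one match is 1 − 0.462 = 0.538.

0.538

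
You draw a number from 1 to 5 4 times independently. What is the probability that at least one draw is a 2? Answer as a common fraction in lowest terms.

369/625

P(no draw is a 2) = (4/5)^4 = 256/625.
P(at least one) = 1 − 256/625 = 369/625.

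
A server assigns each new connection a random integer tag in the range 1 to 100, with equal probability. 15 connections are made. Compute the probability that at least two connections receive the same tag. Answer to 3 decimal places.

It's easier to compute the probability that all 15 are distinct.
P(all distinct) = 100/100 · 99/100 · ··· · 86/100 ≈ 0.331.
So the probability of at least one match is 1 − 0.331 = 0.669.

0.669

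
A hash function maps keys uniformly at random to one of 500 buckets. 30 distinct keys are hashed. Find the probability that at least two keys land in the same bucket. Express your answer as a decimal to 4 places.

It's easier to compute the probability that all 30 are distinct.
P(all distinct) = 500/500 · 499/500 · ··· · 471/500 ≈ 0.4116.
So the probability of at least one match is 1 − 0.4116 = 0.5884.

0.5884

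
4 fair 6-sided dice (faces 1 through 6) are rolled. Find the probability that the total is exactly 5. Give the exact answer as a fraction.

There are 6^4 = 1296 equally likely outcomes.
The number of ordered 4-tuples from {1,…,6} summing to 5 is 4.
P(sum = 5) = 4/1296 = 1/324.

1/324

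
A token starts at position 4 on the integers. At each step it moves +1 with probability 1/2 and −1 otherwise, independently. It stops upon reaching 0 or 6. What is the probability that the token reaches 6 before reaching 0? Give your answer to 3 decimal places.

0.667

With a fair step, P(i) = ½P(i−1) + ½P(i+1) with P(0)=0, P(6)=1 has the linear solution P(i) = i/6.
P(4) = 4/6 = 2/3 ≈ 0.667.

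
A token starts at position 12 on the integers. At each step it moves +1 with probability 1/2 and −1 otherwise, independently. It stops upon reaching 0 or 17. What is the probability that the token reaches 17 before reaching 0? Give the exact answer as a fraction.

12/17

With a fair step, P(i) = ½P(i−1) + ½P(i+1) with P(0)=0, P(17)=1 has the linear solution P(i) = i/17.
P(12) = 12/17.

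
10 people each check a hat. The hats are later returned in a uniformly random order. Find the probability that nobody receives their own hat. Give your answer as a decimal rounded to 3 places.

0.368

This is the derangement probability: permutations of 10 with no fixed point.
D(10) = 10! · (1 − 1/1! + 1/2! − ··· + (−1)^10/10!) = 1334961.
P = 1334961/3628800 = 16481/44800 ≈ 0.368.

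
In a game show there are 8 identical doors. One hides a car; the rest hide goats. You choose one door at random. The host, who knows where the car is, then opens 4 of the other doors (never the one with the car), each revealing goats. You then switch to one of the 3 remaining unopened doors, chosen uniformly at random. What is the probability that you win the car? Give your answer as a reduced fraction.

7/24

Your original door holds the car with probability 1/8, so the other 7 collectively hold it with probability 7/8.
The host can always find 4 empty doors to open, so the reveals don't change that 7/8; it is now spread over the 3 remaining unopened doors.
P(win by switching) = (7/8) · (1/3) = 7/24.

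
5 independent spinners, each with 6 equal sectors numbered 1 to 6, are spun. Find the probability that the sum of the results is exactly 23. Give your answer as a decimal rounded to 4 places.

0.0392

There are 6^5 = 7776 equally likely outcomes.
The number of ordered 5-tuples from {1,…,6} summing to 23 is 305.
P(sum = 23) = 305/7776 ≈ 0.0392.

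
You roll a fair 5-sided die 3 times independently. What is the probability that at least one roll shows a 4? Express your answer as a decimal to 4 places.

P(no roll shows a 4) = (4/5)^3 ≈ 0.5120.
P(at least one) = 1 − 0.5120 = 0.4880.

0.4880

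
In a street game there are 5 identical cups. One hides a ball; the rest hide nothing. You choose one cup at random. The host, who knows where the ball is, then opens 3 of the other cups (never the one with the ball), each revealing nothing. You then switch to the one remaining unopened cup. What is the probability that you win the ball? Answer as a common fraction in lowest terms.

Your original cup holds the ball with probability 1/5, so the other 4 collectively hold it with probability 4/5.
The host can always find 3 empty cups to open, so the reveals don't change that 4/5; it is now spread over the 1 remaining unopened cup.
P(win by switching) = (4/5) · (1/1) = 4/5.

4/5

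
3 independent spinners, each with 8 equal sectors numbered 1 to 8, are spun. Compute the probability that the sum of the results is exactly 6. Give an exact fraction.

5/256

There are 8^3 = 512 equally likely outcomes.
The number of ordered 3-tuples from {1,…,8} summing to 6 is 10.
P(sum = 6) = 10/512 = 5/256.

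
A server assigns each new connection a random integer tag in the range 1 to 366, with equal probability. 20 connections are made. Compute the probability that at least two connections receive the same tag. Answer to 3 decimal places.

It's easier to compute the probability that all 20 are distinct.
P(all distinct) = 366/366 · 365/366 · ··· · 347/366 ≈ 0.589.
So the probability of at least one match is 1 − 0.589 = 0.411.

0.411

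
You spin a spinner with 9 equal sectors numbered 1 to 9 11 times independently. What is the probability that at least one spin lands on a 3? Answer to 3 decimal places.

0.726

P(no spin lands on a 3) = (8/9)^11 ≈ 0.274.
P(at least one) = 1 − 0.274 = 0.726.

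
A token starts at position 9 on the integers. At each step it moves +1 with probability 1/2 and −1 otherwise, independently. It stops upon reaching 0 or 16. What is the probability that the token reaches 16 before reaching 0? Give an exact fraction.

With a fair step, P(i) = ½P(i−1) + ½P(i+1) with P(0)=0, P(16)=1 has the linear solution P(i) = i/16.
P(9) = 9/16.

9/16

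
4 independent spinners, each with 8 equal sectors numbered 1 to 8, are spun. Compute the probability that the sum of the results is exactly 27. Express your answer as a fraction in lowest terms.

There are 8^4 = 4096 equally likely outcomes.
The number of ordered 4-tuples from {1,…,8} summing to 27 is 56.
P(sum = 27) = 56/4096 = 7/512.

7/512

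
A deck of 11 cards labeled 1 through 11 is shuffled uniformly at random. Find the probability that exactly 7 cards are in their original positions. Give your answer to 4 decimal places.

0.0001

Choose which 7 of the 11 are fixed: C(11,7) = 330 ways.
The remaining 4 must have no fixed point: D(4) = 9.
P = 330·9/39916800 = 1/13440 ≈ 0.0001.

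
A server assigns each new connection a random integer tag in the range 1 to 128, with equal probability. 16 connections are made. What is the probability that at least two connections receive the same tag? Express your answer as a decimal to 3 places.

0.624

It's easier to compute the probability that all 16 are distinct.
P(all distinct) = 128/128 · 127/128 · ··· · 113/128 ≈ 0.376.
So the probability of at least one match is 1 − 0.376 = 0.624.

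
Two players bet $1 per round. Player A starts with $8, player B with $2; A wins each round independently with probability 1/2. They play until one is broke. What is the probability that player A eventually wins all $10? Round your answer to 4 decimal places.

With a fair step, P(i) = ½P(i−1) + ½P(i+1) with P(0)=0, P(10)=1 has the linear solution P(i) = i/10.
P(8) = 8/10 = 4/5 ≈ 0.8000.

0.8000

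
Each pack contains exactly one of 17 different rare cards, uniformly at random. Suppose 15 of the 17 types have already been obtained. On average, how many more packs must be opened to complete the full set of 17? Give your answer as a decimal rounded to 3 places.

25.500

Starting from 15 distinct types, each trial gives a new one with probability (17−i)/17 when i types are held, so the wait for the next new type is 17/(17−i).
E = 17/2 + 17/1 = 51/2 ≈ 25.500.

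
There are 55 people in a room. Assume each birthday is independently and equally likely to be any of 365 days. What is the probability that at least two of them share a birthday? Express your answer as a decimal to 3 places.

0.986

It's easier to compute the probability that all 55 are distinct.
P(all distinct) = 365/365 · 364/365 · ··· · 311/365 ≈ 0.014.
So the probability of at least one match is 1 − 0.014 = 0.986.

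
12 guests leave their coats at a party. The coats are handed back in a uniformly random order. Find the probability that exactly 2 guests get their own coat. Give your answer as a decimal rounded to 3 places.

0.184

Choose which 2 of the 12 are fixed: C(12,2) = 66 ways.
The remaining 10 must have no fixed point: D(10) = 1334961.
P = 66·1334961/479001600 = 16481/89600 ≈ 0.184.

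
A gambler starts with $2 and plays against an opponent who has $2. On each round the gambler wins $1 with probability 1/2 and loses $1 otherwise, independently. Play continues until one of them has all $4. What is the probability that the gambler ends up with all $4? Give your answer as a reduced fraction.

With a fair step, P(i) = ½P(i−1) + ½P(i+1) with P(0)=0, P(4)=1 has the linear solution P(i) = i/4.
P(2) = 2/4 = 1/2.

1/2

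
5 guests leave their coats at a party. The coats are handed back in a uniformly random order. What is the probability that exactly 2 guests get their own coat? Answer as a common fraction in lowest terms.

Choose which 2 of the 5 are fixed: C(5,2) = 10 ways.
The remaining 3 must have no fixed point: D(3) = 2.
P = 10·2/120 = 1/6.

1/6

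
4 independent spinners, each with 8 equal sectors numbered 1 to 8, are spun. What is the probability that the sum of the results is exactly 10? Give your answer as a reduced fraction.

21/1024

There are 8^4 = 4096 equally likely outcomes.
The number of ordered 4-tuples from {1,…,8} summing to 10 is 84.
P(sum = 10) = 84/4096 = 21/1024.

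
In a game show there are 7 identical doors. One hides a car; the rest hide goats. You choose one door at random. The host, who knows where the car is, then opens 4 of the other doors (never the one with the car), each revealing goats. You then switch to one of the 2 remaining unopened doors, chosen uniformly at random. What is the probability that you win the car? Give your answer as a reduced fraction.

Your original door holds the car with probability 1/7, so the other 6 collectively hold it with probability 6/7.
The host can always find 4 empty doors to open, so the reveals don't change that 6/7; it is now spread over the 2 remaining unopened doors.
P(win by switching) = (6/7) · (1/2) = 3/7.

3/7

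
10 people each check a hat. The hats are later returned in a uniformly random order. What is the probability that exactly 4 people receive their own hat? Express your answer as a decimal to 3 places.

0.015

Choose which 4 of the 10 are fixed: C(10,4) = 210 ways.
The remaining 6 must have no fixed point: D(6) = 265.
P = 210·265/3628800 = 53/3456 ≈ 0.015.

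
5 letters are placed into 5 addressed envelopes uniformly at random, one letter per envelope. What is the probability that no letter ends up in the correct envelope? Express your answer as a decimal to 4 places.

0.3667

This is the derangement probability: permutations of 5 with no fixed point.
D(5) = 5! · (1 − 1/1! + 1/2! − ··· + (−1)^5/5!) = 44.
P = 44/120 = 11/30 ≈ 0.3667.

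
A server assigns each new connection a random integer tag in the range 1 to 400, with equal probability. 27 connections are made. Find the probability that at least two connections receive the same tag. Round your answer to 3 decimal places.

0.592

It's easier to compute the probability that all 27 are distinct.
P(all distinct) = 400/400 · 399/400 · ··· · 374/400 ≈ 0.408.
So the probability of at least one match is 1 − 0.408 = 0.592.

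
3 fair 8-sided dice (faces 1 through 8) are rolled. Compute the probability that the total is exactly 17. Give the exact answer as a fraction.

9/128

There are 8^3 = 512 equally likely outcomes.
The number of ordered 3-tuples from {1,…,8} summing to 17 is 36.
P(sum = 17) = 36/512 = 9/128.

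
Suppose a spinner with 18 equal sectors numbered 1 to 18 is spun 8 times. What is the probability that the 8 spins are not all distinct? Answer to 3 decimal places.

0.840

P(all 8 different) = 18/18 · 17/18 · ··· · 11/18 ≈ 0.160.
P(at least two equal) = 1 − 0.160 = 0.840.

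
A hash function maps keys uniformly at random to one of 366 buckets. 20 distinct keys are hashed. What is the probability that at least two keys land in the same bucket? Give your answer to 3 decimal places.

0.411

It's easier to compute the probability that all 20 are distinct.
P(all distinct) = 366/366 · 365/366 · ··· · 347/366 ≈ 0.589.
So the probability of at least one match is 1 − 0.589 = 0.411.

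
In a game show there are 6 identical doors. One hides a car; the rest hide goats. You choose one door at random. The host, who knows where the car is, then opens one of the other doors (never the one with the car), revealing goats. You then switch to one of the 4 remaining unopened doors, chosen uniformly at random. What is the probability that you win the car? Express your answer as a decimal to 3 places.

Your original door holds the car with probability 1/6, so the other 5 collectively hold it with probability 5/6.
The host can always find an empty door to open, so this doesn't change that 5/6; it is now spread over the 4 remaining unopened doors.
P(win by switching) = (5/6) · (1/4) = 5/24 ≈ 0.208.

0.208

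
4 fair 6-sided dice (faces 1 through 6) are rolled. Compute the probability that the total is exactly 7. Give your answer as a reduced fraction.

There are 6^4 = 1296 equally likely outcomes.
The number of ordered 4-tuples from {1,…,6} summing to 7 is 20.
P(sum = 7) = 20/1296 = 5/324.

5/324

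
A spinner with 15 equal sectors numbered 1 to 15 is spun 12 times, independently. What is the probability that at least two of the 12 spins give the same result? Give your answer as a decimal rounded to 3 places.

0.998

P(all 12 different) = 15/15 · 14/15 · ··· · 4/15 ≈ 0.002.
P(at least two equal) = 1 − 0.002 = 0.998.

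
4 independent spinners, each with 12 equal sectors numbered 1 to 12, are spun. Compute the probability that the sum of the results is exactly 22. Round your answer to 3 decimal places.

There are 12^4 = 20736 equally likely outcomes.
The number of ordered 4-tuples from {1,…,12} summing to 22 is 994.
P(sum = 22) = 994/20736 = 497/10368 ≈ 0.048.

0.048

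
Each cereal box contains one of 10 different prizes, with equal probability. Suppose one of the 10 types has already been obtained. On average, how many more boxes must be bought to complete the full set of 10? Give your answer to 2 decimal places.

Starting from 1 distinct type, each trial gives a new one with probability (10−i)/10 when i types are held, so the wait for the next new type is 10/(10−i).
E = 10/9 + 10/8 + 10/7 + 10/6 + 10/5 + 10/4 + 10/3 + 10/2 + 10/1 = 7129/252 ≈ 28.29.

28.29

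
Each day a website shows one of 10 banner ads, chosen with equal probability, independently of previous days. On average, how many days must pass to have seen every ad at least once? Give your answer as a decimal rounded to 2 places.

After i distinct types are collected, each trial gives a new one with probability (10−i)/10, so the expected wait for the next new type is 10/(10−i).
E = 10/10 + 10/9 + 10/8 + 10/7 + 10/6 + 10/5 + 10/4 + 10/3 + 10/2 + 10/1 = 7381/252 ≈ 29.29.

29.29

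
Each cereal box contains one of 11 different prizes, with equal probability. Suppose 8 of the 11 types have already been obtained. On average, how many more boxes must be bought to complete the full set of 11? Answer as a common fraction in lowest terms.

121/6

Starting from 8 distinct types, each trial gives a new one with probability (11−i)/11 when i types are held, so the wait for the next new type is 11/(11−i).
E = 11/3 + 11/2 + 11/1 = 121/6.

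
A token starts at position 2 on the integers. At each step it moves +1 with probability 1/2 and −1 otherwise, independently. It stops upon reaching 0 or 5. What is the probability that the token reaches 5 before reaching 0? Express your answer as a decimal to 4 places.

With a fair step, P(i) = ½P(i−1) + ½P(i+1) with P(0)=0, P(5)=1 has the linear solution P(i) = i/5.
P(2) = 2/5 ≈ 0.4000.

0.4000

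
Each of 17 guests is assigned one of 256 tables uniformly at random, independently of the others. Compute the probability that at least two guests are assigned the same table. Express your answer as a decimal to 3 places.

0.419

It's easier to compute the probability that all 17 are distinct.
P(all distinct) = 256/256 · 255/256 · ··· · 240/256 ≈ 0.581.
So the probability of at least one match is 1 − 0.581 = 0.419.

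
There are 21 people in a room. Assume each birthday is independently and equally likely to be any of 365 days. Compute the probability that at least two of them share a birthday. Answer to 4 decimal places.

It's easier to compute the probability that all 21 are distinct.
P(all distinct) = 365/365 · 364/365 · ··· · 345/365 ≈ 0.5563.
So the probability of at least one match is 1 − 0.5563 = 0.4437.

0.4437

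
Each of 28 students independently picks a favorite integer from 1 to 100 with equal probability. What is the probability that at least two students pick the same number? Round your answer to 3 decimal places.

It's easier to compute the probability that all 28 are distinct.
P(all distinct) = 100/100 · 99/100 · ··· · 73/100 ≈ 0.015.
So the probability of at least one match is 1 − 0.015 = 0.985.

0.985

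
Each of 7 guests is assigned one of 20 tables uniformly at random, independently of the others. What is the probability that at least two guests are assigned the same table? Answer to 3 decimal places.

It's easier to compute the probability that all 7 are distinct.
P(all distinct) = 20/20 · 19/20 · ··· · 14/20 ≈ 0.305.
So the probability of at least one match is 1 − 0.305 = 0.695.

0.695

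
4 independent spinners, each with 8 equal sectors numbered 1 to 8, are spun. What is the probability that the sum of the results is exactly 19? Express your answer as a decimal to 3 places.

There are 8^4 = 4096 equally likely outcomes.
The number of ordered 4-tuples from {1,…,8} summing to 19 is 336.
P(sum = 19) = 336/4096 = 21/256 ≈ 0.082.

0.082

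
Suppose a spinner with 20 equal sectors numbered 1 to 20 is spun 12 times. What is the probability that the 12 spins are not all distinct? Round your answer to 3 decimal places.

0.985

P(all 12 different) = 20/20 · 19/20 · ··· · 9/20 ≈ 0.015.
P(at least two equal) = 1 − 0.015 = 0.985.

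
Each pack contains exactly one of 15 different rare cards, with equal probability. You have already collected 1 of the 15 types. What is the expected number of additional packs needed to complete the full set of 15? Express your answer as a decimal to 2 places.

48.77

Starting from 1 distinct type, each trial gives a new one with probability (15−i)/15 when i types are held, so the wait for the next new type is 15/(15−i).
E = 15/14 + 15/13 + 15/12 + 15/11 + 15/10 + 15/9 + 15/8 + 15/7 + 15/6 + 15/5 + 15/4 + 15/3 + 15/2 + 15/1 = 1171733/24024 ≈ 48.77.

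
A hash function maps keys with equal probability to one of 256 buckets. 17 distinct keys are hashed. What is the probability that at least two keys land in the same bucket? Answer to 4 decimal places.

It's easier to compute the probability that all 17 are distinct.
P(all distinct) = 256/256 · 255/256 · ··· · 240/256 ≈ 0.5810.
So the probability of at least one match is 1 − 0.5810 = 0.4190.

0.4190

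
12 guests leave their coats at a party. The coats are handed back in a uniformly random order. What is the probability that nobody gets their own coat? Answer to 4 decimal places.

This is the derangement probability: permutations of 12 with no fixed point.
D(12) = 12! · (1 − 1/1! + 1/2! − ··· + (−1)^12/12!) = 176214841.
P = 176214841/479001600 = 16019531/43545600 ≈ 0.3679.

0.3679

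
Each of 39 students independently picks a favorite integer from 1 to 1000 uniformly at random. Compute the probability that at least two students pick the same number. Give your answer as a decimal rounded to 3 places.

0.528

It's easier to compute the probability that all 39 are distinct.
P(all distinct) = 1000/1000 · 999/1000 · ··· · 962/1000 ≈ 0.472.
So the probability of at least one match is 1 − 0.472 = 0.528.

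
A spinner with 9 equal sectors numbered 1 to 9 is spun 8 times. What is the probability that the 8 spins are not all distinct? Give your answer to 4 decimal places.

0.9916

P(all 8 different) = 9/9 · 8/9 · ··· · 2/9 ≈ 0.0084.
P(at least two equal) = 1 − 0.0084 = 0.9916.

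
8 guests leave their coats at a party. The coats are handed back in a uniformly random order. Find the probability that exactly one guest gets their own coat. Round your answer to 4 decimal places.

0.3679

Choose which one is fixed: C(8,1) = 8 ways.
The remaining 7 must have no fixed point: D(7) = 1854.
P = 8·1854/40320 = 103/280 ≈ 0.3679.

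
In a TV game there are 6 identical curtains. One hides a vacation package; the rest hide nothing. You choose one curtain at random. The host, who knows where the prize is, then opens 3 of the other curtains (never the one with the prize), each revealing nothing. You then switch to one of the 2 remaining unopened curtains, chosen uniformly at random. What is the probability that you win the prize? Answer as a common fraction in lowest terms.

Your original curtain holds the prize with probability 1/6, so the other 5 collectively hold it with probability 5/6.
The host can always find 3 empty curtains to open, so the reveals don't change that 5/6; it is now spread over the 2 remaining unopened curtains.
P(win by switching) = (5/6) · (1/2) = 5/12.

5/12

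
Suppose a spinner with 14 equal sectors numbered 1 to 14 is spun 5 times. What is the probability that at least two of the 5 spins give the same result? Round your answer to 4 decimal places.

P(all 5 different) = 14/14 · 13/14 · ··· · 10/14 ≈ 0.4467.
P(at least two equal) = 1 − 0.4467 = 0.5533.

0.5533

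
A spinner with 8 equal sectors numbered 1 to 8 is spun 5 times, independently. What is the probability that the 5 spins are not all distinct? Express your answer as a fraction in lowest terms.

P(all 5 different) = 8/8 · 7/8 · ··· · 4/8 = 105/512.
P(at least two equal) = 1 − 105/512 = 407/512.

407/512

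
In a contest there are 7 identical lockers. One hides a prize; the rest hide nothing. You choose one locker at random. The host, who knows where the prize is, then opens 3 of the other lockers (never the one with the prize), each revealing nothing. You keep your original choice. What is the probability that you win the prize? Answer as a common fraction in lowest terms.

1/7

The host can always open 3 empty lockers regardless of your choice, so the reveals give no information about your original locker.
P(win by staying) = 1/7.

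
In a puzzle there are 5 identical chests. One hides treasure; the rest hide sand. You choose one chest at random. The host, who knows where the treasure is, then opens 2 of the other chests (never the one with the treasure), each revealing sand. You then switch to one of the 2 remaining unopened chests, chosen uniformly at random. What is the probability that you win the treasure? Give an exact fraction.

2/5

Your original chest holds the treasure with probability 1/5, so the other 4 collectively hold it with probability 4/5.
The host can always find 2 empty chests to open, so the reveals don't change that 4/5; it is now spread over the 2 remaining unopened chests.
P(win by switching) = (4/5) · (1/2) = 2/5.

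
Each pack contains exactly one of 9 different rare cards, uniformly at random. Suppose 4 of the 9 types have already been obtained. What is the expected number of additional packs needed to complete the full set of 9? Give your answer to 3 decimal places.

20.550

Starting from 4 distinct types, each trial gives a new one with probability (9−i)/9 when i types are held, so the wait for the next new type is 9/(9−i).
E = 9/5 + 9/4 + 9/3 + 9/2 + 9/1 = 411/20 ≈ 20.550.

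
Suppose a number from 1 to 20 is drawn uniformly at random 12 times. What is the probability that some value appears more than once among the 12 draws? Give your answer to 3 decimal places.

0.985

P(all 12 different) = 20/20 · 19/20 · ··· · 9/20 ≈ 0.015.
P(at least two equal) = 1 − 0.015 = 0.985.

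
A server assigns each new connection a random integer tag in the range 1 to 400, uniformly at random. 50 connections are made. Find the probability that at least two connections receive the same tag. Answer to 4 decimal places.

0.9591

It's easier to compute the probability that all 50 are distinct.
P(all distinct) = 400/400 · 399/400 · ··· · 351/400 ≈ 0.0409.
So the probability of at least one match is 1 − 0.0409 = 0.9591.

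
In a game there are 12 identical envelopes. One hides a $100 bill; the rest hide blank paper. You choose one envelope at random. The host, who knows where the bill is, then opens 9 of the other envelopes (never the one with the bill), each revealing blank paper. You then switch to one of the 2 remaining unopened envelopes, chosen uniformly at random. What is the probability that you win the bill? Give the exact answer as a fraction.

11/24

Your original envelope holds the bill with probability 1/12, so the other 11 collectively hold it with probability 11/12.
The host can always find 9 empty envelopes to open, so the reveals don't change that 11/12; it is now spread over the 2 remaining unopened envelopes.
P(win by switching) = (11/12) · (1/2) = 11/24.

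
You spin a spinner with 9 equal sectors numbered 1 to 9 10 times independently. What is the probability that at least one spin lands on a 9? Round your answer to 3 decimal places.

P(no spin lands on a 9) = (8/9)^10 ≈ 0.308.
P(at least one) = 1 − 0.308 = 0.692.

0.692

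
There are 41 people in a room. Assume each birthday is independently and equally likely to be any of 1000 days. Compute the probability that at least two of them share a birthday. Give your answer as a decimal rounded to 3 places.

0.565

It's easier to compute the probability that all 41 are distinct.
P(all distinct) = 1000/1000 · 999/1000 · ··· · 960/1000 ≈ 0.435.
So the probability of at least one match is 1 − 0.435 = 0.565.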